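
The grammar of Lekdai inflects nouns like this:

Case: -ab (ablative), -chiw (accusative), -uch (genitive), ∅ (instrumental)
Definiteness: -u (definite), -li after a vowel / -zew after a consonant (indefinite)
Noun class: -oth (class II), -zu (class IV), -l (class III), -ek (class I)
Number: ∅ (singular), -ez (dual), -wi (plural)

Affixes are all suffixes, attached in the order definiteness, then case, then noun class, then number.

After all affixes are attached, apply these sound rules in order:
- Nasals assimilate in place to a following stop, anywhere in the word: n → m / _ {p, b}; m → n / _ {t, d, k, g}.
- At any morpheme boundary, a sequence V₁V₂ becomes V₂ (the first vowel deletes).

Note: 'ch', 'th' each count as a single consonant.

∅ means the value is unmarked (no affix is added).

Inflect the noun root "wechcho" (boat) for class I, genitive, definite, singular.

wechchuchek

Attach definiteness definite -u → wechchou.
Attach case genitive -uch → wechchouuch.
Attach noun class class I -ek → wechchouuchek.
number = singular: zero marking, form stays wechchouuchek.
Nasal assimilation: no change.
Apply vowel deletion: wechchouuchek → wechchuchek.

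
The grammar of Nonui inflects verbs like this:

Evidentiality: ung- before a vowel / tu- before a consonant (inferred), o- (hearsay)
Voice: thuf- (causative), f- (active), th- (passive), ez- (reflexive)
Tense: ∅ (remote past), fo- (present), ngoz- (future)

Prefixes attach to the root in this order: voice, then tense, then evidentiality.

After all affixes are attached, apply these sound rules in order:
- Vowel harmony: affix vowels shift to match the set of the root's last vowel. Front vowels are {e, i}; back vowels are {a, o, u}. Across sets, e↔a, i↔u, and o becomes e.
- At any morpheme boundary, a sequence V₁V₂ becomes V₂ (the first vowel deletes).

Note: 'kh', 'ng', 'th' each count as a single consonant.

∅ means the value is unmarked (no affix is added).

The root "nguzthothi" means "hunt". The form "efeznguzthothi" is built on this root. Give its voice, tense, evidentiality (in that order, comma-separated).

Segment: o-fo-ez-nguzthothi.
voice: ez- → reflexive.
tense: fo- → present.
evidentiality: o- → hearsay.

reflexive, present, hearsay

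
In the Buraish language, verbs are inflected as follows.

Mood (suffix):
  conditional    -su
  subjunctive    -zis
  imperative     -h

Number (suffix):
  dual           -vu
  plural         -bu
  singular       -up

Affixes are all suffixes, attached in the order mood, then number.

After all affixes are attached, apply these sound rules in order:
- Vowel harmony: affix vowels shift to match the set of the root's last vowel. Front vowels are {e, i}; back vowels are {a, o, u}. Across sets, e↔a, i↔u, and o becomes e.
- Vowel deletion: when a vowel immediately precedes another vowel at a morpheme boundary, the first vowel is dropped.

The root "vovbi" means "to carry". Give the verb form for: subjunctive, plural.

vovbizisbi

Attach mood subjunctive -zis → vovbizis.
Attach number plural -bu → vovbizisbu.
Apply vowel harmony: vovbizisbu → vovbizisbi.
Vowel deletion: no change.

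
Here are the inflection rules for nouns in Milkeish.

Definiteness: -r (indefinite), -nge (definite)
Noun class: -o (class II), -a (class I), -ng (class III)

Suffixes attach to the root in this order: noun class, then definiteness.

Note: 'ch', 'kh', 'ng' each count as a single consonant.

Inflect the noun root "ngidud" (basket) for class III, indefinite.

ngidudngr

Attach noun class class III -ng → ngidudng.
Attach definiteness indefinite -r → ngidudngr.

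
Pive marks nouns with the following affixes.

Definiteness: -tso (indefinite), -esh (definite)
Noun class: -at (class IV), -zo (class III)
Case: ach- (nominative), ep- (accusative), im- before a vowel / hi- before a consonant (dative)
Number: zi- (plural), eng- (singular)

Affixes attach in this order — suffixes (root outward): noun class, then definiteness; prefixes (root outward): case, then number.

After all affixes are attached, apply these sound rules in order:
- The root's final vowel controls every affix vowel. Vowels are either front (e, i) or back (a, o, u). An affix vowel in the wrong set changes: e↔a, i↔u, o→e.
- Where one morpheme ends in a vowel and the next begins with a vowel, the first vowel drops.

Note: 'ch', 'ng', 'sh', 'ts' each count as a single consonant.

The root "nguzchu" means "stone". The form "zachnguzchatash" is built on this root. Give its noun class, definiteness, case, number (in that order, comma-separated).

Segment: zi-ach-nguzchu-at-esh.
noun class: -at → class IV.
definiteness: -esh → definite.
case: ach- → nominative.
number: zi- → plural.

class IV, definite, nominative, plural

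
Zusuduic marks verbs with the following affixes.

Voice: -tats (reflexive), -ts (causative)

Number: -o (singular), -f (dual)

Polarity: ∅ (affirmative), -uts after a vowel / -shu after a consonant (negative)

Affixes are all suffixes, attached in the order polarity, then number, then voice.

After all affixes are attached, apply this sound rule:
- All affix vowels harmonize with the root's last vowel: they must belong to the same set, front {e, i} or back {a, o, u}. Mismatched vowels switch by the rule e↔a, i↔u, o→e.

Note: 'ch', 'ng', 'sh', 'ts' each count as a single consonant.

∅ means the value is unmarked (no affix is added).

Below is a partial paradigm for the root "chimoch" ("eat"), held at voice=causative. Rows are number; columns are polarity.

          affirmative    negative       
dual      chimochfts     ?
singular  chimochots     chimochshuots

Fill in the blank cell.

chimochshufts

Attach polarity negative -shu (after consonant 'ch') → chimochshu.
Attach number dual -f → chimochshuf.
Attach voice causative -ts → chimochshufts.
Vowel harmony: no change.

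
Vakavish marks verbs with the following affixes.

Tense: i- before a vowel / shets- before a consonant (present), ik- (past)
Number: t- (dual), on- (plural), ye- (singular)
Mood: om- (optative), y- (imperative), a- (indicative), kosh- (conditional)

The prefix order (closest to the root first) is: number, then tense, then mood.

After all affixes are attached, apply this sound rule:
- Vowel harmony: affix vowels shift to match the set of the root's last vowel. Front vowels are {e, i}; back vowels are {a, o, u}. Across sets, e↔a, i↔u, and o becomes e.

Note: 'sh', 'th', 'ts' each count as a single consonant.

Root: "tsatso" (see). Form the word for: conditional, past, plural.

koshukontsatso

Attach number plural on- → ontsatso.
Attach tense past ik- → ikontsatso.
Attach mood conditional kosh- → koshikontsatso.
Apply vowel harmony: koshikontsatso → koshukontsatso.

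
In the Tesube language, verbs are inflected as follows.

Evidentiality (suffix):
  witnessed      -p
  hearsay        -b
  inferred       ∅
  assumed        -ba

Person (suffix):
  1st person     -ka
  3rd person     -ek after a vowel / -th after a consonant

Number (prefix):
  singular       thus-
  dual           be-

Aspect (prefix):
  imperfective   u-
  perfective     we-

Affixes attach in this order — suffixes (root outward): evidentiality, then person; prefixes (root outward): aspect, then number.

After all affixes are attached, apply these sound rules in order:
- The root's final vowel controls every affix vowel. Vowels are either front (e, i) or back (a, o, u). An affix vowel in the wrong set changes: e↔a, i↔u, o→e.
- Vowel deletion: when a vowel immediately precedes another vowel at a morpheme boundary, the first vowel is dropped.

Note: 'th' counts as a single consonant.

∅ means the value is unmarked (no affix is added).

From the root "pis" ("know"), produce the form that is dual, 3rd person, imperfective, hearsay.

Attach aspect imperfective u- → upis.
Attach evidentiality hearsay -b → upisb.
Attach number dual be- → beupisb.
Attach person 3rd person -th (after consonant 'b') → beupisbth.
Apply vowel harmony: beupisbth → beipisbth.
Apply vowel deletion: beipisbth → bipisbth.

bipisbth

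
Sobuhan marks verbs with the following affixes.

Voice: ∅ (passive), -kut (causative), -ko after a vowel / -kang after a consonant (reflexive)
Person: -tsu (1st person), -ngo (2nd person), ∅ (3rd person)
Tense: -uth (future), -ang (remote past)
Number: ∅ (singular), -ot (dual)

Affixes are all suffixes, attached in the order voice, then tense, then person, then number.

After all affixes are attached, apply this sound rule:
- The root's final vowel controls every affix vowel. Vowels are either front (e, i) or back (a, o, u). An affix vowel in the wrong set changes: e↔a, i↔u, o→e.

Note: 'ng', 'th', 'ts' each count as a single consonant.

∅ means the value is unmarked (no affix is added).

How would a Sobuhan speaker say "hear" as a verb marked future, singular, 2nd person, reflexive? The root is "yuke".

yukekeithnge

Attach voice reflexive -ko (after vowel 'e') → yukeko.
Attach tense future -uth → yukekouth.
Attach person 2nd person -ngo → yukekouthngo.
number = singular: zero marking, form stays yukekouthngo.
Apply vowel harmony: yukekouthngo → yukekeithnge.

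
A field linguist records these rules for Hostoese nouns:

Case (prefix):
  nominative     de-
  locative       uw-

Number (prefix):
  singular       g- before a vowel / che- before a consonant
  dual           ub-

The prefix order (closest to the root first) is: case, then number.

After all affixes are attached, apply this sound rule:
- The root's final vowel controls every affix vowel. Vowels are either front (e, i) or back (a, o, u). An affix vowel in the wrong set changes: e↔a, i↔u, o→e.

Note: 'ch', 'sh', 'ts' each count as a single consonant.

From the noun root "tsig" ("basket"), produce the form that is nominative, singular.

Attach case nominative de- → detsig.
Attach number singular che- (before consonant 'd') → chedetsig.
Vowel harmony: no change.

chedetsig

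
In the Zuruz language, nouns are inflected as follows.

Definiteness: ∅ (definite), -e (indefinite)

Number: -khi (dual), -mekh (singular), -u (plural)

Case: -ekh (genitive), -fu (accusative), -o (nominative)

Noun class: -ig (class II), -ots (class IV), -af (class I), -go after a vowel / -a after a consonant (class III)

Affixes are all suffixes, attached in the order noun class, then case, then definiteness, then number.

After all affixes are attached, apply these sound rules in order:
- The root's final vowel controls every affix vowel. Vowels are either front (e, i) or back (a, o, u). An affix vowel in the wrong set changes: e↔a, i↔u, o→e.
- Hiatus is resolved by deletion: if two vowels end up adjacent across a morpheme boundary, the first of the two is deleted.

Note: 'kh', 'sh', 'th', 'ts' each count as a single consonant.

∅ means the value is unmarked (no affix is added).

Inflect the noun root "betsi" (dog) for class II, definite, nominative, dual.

Attach noun class class II -ig → betsiig.
Attach case nominative -o → betsiigo.
definiteness = definite: zero marking, form stays betsiigo.
Attach number dual -khi → betsiigokhi.
Apply vowel harmony: betsiigokhi → betsiigekhi.
Apply vowel deletion: betsiigekhi → betsigekhi.

betsigekhi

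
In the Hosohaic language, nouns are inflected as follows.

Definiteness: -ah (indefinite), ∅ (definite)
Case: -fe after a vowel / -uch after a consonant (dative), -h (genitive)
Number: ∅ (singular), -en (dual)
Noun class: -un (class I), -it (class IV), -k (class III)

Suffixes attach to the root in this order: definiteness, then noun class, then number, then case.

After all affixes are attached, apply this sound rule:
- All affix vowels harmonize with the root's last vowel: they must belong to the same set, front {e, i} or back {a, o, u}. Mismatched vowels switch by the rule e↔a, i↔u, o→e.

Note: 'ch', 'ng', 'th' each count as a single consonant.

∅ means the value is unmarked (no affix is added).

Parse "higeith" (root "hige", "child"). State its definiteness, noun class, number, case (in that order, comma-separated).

Segment: hige-it-h.
definiteness: ∅ → definite.
noun class: -it → class IV.
number: ∅ → singular.
case: -h → genitive.

definite, class IV, singular, genitive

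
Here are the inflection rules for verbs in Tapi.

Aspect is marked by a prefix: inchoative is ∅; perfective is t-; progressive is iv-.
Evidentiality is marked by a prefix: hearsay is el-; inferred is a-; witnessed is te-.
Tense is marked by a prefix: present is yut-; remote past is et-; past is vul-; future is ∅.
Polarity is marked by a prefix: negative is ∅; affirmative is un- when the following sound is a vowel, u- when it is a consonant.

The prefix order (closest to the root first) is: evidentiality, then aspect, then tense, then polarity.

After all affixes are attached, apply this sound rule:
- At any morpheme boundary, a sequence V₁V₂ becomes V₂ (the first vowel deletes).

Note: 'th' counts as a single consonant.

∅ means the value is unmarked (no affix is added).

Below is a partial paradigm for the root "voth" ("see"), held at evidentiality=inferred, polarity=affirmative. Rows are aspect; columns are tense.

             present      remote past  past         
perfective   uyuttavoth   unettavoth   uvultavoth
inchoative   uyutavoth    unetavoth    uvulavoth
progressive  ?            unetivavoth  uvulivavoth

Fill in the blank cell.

Attach evidentiality inferred a- → avoth.
Attach aspect progressive iv- → ivavoth.
Attach tense present yut- → yutivavoth.
Attach polarity affirmative u- (before consonant 'y') → uyutivavoth.
Vowel deletion: no change.

uyutivavoth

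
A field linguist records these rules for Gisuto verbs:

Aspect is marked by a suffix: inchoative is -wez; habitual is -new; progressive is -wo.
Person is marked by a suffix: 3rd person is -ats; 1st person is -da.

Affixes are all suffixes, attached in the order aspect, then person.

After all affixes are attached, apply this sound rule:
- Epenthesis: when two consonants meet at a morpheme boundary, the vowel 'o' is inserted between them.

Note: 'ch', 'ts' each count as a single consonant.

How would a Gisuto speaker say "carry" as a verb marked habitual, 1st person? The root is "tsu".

tsunewoda

Attach aspect habitual -new → tsunew.
Attach person 1st person -da → tsunewda.
Apply epenthesis: tsunewda → tsunewoda.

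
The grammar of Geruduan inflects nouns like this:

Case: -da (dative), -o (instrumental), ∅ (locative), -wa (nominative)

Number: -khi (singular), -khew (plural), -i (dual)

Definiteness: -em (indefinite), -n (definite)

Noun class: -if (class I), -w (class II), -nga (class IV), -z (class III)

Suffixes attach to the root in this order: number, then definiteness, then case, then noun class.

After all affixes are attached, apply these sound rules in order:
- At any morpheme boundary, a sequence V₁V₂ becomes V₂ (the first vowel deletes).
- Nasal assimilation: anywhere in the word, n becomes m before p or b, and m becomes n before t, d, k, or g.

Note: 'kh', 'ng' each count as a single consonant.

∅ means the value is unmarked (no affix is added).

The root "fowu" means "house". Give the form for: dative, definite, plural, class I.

fowukhewndif

Attach number plural -khew → fowukhew.
Attach definiteness definite -n → fowukhewn.
Attach case dative -da → fowukhewnda.
Attach noun class class I -if → fowukhewndaif.
Apply vowel deletion: fowukhewndaif → fowukhewndif.
Nasal assimilation: no change.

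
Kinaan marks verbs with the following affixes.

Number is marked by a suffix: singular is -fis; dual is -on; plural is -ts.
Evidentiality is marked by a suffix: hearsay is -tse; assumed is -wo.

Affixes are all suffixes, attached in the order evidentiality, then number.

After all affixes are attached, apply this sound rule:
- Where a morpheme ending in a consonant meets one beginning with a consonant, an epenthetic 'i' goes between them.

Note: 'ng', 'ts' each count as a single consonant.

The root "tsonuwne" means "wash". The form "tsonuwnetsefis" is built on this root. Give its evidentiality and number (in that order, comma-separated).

Segment: tsonuwne-tse-fis.
evidentiality: -tse → hearsay.
number: -fis → singular.

hearsay, singular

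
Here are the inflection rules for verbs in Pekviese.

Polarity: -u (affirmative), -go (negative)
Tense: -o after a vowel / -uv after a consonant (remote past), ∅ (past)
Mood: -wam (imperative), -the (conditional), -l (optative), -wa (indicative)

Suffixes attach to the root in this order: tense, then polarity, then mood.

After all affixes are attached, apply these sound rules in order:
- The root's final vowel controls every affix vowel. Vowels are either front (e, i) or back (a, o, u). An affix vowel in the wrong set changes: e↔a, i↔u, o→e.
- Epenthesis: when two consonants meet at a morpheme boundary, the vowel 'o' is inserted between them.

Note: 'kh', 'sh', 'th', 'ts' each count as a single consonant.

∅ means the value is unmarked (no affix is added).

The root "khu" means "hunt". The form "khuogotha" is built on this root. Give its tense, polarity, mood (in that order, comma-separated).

Segment: khu-o-go-the.
tense: -o/uv → remote past.
polarity: -go → negative.
mood: -the → conditional.

remote past, negative, conditional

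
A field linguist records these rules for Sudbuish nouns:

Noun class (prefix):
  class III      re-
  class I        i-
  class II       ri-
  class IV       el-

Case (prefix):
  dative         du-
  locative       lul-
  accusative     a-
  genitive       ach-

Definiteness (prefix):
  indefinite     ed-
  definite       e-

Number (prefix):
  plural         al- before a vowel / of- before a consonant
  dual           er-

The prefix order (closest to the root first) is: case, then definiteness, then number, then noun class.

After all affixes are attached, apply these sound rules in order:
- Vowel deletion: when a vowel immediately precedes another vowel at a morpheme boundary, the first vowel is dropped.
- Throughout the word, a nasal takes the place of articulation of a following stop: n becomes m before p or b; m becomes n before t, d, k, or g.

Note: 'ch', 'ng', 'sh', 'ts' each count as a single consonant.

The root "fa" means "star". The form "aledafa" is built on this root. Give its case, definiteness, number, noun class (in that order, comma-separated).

accusative, indefinite, plural, class I

Segment: i-al-ed-a-fa.
case: a- → accusative.
definiteness: ed- → indefinite.
number: al/of- → plural.
noun class: i- → class I.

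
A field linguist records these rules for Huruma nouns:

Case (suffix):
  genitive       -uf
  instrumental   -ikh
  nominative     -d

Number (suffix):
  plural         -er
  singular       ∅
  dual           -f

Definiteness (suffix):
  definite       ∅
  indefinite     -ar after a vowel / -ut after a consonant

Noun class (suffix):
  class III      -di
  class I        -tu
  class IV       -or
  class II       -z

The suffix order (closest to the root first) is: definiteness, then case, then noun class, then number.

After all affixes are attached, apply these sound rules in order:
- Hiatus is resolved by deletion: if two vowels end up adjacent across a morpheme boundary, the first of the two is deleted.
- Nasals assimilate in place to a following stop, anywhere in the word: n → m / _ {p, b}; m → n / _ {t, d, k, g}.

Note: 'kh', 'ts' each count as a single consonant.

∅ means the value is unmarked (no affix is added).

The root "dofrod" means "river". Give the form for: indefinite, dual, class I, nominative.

Attach definiteness indefinite -ut (after consonant 'd') → dofrodut.
Attach case nominative -d → dofrodutd.
Attach noun class class I -tu → dofrodutdtu.
Attach number dual -f → dofrodutdtuf.
Vowel deletion: no change.
Nasal assimilation: no change.

dofrodutdtuf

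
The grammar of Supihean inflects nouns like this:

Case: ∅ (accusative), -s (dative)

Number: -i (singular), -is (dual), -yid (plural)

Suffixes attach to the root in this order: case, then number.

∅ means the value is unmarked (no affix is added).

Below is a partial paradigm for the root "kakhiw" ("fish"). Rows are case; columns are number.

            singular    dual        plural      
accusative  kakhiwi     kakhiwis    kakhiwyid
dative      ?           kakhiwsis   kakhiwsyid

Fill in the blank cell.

kakhiwsi

Attach case dative -s → kakhiws.
Attach number singular -i → kakhiwsi.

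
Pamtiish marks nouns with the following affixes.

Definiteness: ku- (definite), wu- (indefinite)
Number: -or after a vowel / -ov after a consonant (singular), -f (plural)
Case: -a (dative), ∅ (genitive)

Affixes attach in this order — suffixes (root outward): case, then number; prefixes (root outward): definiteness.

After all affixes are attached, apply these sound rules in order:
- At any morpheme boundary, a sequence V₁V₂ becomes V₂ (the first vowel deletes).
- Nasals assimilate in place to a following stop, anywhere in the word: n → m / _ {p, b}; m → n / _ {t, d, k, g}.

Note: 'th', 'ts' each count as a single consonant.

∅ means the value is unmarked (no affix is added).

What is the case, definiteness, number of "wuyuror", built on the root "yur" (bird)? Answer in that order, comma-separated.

Segment: wu-yur-a-or.
case: -a → dative.
definiteness: wu- → indefinite.
number: -or/ov → singular.

dative, indefinite, singular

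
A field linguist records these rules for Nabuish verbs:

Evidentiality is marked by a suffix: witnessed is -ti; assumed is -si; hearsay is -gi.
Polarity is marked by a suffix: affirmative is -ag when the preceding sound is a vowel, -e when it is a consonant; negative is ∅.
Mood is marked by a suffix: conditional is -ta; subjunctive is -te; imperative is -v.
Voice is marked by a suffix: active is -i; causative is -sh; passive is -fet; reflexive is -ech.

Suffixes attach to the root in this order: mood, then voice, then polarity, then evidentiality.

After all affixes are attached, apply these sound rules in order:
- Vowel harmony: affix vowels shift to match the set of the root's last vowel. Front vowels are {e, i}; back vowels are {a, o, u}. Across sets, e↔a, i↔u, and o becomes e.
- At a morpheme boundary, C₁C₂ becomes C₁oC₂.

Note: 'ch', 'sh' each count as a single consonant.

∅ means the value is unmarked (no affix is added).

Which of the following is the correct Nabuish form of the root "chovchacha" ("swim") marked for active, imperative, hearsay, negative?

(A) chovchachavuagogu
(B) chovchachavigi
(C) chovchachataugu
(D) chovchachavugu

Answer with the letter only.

D

Attach mood imperative -v → chovchachav.
Attach voice active -i → chovchachavi.
polarity = negative: zero marking, form stays chovchachavi.
Attach evidentiality hearsay -gi → chovchachavigi.
Apply vowel harmony: chovchachavigi → chovchachavugu.
Epenthesis: no change.
So the correct form is chovchachavugu, option (D).
(A) chovchachavuagogu is wrong: it uses affirmative instead of negative for polarity.
(C) chovchachataugu is wrong: it uses conditional instead of imperative for mood.
(B) chovchachavigi is wrong: it fails to apply the sound rule(s).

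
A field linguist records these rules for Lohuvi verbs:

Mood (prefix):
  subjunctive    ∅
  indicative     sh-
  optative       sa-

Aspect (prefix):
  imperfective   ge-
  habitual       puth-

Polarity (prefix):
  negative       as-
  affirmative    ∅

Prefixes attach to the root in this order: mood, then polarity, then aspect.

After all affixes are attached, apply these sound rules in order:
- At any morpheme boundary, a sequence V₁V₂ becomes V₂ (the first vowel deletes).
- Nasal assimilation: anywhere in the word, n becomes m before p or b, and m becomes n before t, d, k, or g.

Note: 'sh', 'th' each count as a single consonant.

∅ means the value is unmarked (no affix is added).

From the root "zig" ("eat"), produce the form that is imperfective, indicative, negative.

gasshzig

Attach mood indicative sh- → shzig.
Attach polarity negative as- → asshzig.
Attach aspect imperfective ge- → geasshzig.
Apply vowel deletion: geasshzig → gasshzig.
Nasal assimilation: no change.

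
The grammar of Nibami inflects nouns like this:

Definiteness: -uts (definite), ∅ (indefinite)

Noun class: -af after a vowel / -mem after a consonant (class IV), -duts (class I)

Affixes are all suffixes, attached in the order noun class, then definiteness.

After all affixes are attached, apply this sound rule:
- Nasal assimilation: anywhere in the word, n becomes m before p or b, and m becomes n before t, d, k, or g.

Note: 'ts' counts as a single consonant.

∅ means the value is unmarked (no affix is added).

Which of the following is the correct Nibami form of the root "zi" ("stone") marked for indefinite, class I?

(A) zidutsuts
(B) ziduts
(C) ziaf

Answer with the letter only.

Attach noun class class I -duts → ziduts.
definiteness = indefinite: zero marking, form stays ziduts.
Nasal assimilation: no change.
So the correct form is ziduts, option (B).
(A) zidutsuts is wrong: it uses definite instead of indefinite for definiteness.
(C) ziaf is wrong: it uses class IV instead of class I for noun class.

B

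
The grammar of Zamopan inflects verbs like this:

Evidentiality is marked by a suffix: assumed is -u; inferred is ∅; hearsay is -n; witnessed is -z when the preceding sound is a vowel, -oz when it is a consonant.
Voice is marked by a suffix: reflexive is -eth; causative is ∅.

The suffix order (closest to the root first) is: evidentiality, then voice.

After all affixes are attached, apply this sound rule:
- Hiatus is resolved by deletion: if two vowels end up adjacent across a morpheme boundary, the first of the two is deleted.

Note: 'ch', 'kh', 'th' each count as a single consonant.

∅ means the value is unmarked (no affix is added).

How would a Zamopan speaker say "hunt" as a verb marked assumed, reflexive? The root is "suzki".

suzketh

Attach evidentiality assumed -u → suzkiu.
Attach voice reflexive -eth → suzkiueth.
Apply vowel deletion: suzkiueth → suzketh.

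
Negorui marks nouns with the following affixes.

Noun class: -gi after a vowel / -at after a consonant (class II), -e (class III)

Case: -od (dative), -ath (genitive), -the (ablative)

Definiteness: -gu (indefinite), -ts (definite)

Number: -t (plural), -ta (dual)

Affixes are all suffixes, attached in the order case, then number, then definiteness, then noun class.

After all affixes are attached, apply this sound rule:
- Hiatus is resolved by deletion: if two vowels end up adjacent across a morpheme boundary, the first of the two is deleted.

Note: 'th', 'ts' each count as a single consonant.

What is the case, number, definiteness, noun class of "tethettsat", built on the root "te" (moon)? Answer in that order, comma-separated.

ablative, plural, definite, class II

Segment: te-the-t-ts-at.
case: -the → ablative.
number: -t → plural.
definiteness: -ts → definite.
noun class: -gi/at → class II.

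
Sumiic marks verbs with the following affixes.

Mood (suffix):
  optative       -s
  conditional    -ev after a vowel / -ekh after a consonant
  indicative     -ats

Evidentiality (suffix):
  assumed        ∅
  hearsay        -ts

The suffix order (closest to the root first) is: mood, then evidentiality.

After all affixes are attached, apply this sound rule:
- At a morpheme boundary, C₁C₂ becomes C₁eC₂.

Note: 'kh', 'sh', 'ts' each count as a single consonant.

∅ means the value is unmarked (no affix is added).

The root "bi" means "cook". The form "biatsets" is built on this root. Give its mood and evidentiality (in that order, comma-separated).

indicative, hearsay

Segment: bi-ats-ts.
mood: -ats → indicative.
evidentiality: -ts → hearsay.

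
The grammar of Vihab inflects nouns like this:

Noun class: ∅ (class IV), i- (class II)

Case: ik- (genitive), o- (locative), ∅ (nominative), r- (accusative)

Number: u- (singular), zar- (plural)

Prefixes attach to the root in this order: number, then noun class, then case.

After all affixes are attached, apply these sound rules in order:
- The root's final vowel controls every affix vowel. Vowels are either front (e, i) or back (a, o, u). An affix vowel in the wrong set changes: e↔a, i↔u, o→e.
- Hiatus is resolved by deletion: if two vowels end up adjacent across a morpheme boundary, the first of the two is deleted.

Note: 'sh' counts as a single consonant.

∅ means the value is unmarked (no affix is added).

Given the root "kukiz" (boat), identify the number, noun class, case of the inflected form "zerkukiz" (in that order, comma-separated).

plural, class IV, nominative

Segment: zar-kukiz.
number: zar- → plural.
noun class: ∅ → class IV.
case: ∅ → nominative.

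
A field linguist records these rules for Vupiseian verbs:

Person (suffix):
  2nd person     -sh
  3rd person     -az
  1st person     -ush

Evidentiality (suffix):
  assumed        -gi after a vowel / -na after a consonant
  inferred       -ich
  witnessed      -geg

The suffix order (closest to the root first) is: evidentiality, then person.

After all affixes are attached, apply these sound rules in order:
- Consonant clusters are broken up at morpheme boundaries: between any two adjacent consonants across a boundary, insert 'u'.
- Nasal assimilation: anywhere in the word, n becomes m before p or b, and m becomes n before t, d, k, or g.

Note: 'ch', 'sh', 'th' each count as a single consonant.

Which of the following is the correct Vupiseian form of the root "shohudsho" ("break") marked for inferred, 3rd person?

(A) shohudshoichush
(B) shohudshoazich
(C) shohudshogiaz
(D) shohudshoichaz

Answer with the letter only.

D

Attach evidentiality inferred -ich → shohudshoich.
Attach person 3rd person -az → shohudshoichaz.
Epenthesis: no change.
Nasal assimilation: no change.
So the correct form is shohudshoichaz, option (D).
(B) shohudshoazich is wrong: it has the affixes in the wrong order.
(A) shohudshoichush is wrong: it uses 2nd person instead of 3rd person for person.
(C) shohudshogiaz is wrong: it uses assumed instead of inferred for evidentiality.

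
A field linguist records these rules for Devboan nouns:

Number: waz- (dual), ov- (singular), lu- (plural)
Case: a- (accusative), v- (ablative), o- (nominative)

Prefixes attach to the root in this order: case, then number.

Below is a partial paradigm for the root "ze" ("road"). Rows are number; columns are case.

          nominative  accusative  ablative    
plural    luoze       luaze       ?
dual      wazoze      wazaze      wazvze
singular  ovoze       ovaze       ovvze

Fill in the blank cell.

luvze

Attach case ablative v- → vze.
Attach number plural lu- → luvze.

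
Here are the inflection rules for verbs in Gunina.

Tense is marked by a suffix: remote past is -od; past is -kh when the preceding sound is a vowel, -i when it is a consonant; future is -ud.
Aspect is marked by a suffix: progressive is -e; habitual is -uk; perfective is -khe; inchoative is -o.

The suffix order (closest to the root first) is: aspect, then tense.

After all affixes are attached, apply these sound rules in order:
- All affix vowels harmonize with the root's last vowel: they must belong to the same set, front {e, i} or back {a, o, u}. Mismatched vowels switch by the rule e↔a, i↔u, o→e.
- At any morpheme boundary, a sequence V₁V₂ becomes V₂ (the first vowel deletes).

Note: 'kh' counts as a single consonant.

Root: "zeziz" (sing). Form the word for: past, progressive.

Attach aspect progressive -e → zezize.
Attach tense past -kh (after vowel 'e') → zezizekh.
Vowel harmony: no change.
Vowel deletion: no change.

zezizekh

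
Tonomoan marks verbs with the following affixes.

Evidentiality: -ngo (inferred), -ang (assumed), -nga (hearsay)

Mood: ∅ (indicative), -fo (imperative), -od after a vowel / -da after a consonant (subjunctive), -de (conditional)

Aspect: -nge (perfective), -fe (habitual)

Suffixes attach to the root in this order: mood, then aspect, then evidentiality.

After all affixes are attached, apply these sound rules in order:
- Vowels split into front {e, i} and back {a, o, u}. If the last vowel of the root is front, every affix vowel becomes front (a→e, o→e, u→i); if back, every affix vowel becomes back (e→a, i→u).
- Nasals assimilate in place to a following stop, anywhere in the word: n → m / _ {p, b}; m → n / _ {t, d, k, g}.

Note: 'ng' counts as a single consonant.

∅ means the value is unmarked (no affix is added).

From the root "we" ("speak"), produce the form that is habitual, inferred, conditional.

wedefenge

Attach mood conditional -de → wede.
Attach aspect habitual -fe → wedefe.
Attach evidentiality inferred -ngo → wedefengo.
Apply vowel harmony: wedefengo → wedefenge.
Nasal assimilation: no change.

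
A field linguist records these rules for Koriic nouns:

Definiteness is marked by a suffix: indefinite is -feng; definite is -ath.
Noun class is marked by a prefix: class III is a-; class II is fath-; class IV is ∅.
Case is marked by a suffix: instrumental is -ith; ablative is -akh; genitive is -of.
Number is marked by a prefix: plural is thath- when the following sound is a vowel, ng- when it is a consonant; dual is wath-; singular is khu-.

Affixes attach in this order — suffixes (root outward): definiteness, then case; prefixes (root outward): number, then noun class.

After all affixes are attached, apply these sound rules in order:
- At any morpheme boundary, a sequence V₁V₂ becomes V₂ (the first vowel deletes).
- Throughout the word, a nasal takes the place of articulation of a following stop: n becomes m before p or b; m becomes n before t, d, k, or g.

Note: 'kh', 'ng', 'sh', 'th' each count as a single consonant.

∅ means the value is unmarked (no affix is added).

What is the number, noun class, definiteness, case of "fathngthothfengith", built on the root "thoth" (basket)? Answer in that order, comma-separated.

plural, class II, indefinite, instrumental

Segment: fath-ng-thoth-feng-ith.
number: thath/ng- → plural.
noun class: fath- → class II.
definiteness: -feng → indefinite.
case: -ith → instrumental.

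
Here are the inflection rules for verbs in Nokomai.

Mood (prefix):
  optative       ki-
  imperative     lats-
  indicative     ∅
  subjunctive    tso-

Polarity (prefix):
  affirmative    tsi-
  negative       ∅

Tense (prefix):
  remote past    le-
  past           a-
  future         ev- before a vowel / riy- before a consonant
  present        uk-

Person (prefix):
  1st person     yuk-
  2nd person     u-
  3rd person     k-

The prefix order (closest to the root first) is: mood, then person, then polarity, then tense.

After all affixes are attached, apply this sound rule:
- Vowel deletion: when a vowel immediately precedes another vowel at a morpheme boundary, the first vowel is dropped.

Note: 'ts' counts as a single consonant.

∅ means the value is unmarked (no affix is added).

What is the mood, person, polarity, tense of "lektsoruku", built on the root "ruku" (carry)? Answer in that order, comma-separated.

Segment: le-k-tso-ruku.
mood: tso- → subjunctive.
person: k- → 3rd person.
polarity: ∅ → negative.
tense: le- → remote past.

subjunctive, 3rd person, negative, remote past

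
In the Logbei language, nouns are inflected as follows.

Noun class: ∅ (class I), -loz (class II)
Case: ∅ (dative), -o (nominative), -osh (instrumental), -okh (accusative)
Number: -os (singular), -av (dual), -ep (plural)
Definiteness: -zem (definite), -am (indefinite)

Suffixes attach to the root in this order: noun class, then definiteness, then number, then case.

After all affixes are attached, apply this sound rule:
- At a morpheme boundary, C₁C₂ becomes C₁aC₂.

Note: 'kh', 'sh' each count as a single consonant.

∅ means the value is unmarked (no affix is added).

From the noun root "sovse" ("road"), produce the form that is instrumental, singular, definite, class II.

sovselozazemososh

Attach noun class class II -loz → sovseloz.
Attach definiteness definite -zem → sovselozzem.
Attach number singular -os → sovselozzemos.
Attach case instrumental -osh → sovselozzemososh.
Apply epenthesis: sovselozzemososh → sovselozazemososh.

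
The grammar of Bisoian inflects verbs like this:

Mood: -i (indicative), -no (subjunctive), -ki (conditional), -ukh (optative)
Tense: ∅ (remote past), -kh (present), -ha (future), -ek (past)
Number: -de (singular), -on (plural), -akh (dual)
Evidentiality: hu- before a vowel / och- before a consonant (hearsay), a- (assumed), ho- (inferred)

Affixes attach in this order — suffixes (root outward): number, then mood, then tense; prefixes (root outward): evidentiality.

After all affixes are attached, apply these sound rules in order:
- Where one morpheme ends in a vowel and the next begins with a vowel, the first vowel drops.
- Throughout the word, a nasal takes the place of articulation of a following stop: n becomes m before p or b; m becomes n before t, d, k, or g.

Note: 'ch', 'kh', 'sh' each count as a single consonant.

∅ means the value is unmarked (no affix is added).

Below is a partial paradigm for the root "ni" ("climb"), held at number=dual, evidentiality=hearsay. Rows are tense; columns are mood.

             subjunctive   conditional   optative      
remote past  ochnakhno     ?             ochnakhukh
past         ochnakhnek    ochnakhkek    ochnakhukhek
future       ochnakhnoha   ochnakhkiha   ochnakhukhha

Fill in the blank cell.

ochnakhki

Attach number dual -akh → niakh.
Attach mood conditional -ki → niakhki.
Attach evidentiality hearsay och- (before consonant 'n') → ochniakhki.
tense = remote past: zero marking, form stays ochniakhki.
Apply vowel deletion: ochniakhki → ochnakhki.
Nasal assimilation: no change.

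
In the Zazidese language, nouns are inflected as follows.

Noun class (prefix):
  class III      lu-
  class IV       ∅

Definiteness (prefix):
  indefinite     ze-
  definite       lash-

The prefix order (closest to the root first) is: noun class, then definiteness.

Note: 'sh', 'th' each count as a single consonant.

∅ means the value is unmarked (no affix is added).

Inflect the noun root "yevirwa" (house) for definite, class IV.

lashyevirwa

noun class = class IV: zero marking, form stays yevirwa.
Attach definiteness definite lash- → lashyevirwa.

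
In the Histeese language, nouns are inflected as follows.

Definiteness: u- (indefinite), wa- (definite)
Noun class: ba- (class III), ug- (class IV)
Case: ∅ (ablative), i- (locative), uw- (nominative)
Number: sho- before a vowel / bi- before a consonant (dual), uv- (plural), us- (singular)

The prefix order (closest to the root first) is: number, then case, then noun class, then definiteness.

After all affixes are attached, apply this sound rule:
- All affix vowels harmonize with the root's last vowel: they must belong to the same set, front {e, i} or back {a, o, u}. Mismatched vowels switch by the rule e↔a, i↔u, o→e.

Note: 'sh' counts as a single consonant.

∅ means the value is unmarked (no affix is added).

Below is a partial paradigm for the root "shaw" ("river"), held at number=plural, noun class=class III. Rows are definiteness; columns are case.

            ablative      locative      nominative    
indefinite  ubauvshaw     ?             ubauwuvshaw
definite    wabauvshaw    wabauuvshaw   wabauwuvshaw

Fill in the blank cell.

Attach number plural uv- → uvshaw.
Attach case locative i- → iuvshaw.
Attach noun class class III ba- → baiuvshaw.
Attach definiteness indefinite u- → ubaiuvshaw.
Apply vowel harmony: ubaiuvshaw → ubauuvshaw.

ubauuvshaw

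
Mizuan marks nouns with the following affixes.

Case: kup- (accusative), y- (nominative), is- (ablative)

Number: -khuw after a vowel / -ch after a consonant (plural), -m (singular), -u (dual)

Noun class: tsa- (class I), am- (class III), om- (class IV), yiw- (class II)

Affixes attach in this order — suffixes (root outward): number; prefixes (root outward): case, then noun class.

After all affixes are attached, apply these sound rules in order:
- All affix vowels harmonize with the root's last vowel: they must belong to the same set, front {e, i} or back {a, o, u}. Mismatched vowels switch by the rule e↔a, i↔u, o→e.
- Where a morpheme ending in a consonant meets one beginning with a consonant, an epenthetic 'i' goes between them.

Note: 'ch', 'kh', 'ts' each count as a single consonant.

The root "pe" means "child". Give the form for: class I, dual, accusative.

Attach case accusative kup- → kuppe.
Attach number dual -u → kuppeu.
Attach noun class class I tsa- → tsakuppeu.
Apply vowel harmony: tsakuppeu → tsekippei.
Apply epenthesis: tsekippei → tsekipipei.

tsekipipei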